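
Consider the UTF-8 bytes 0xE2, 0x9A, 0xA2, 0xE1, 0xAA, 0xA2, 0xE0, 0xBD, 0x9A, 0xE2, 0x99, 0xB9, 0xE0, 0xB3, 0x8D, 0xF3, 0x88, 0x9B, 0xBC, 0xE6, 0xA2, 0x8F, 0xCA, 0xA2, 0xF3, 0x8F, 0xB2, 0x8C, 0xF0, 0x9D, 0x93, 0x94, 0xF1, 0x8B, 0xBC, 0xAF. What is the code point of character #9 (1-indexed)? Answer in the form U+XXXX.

Offset 0: leading byte 0xE2 = 11100010 → 3-byte char #1 = E2 9A A2.
Offset 3: leading byte 0xE1 = 11100001 → 3-byte char #2 = E1 AA A2.
Offset 6: leading byte 0xE0 = 11100000 → 3-byte char #3 = E0 BD 9A.
Offset 9: leading byte 0xE2 = 11100010 → 3-byte char #4 = E2 99 B9.
Offset 12: leading byte 0xE0 = 11100000 → 3-byte char #5 = E0 B3 8D.
Offset 15: leading byte 0xF3 = 11110011 → 4-byte char #6 = F3 88 9B BC.
Offset 19: leading byte 0xE6 = 11100110 → 3-byte char #7 = E6 A2 8F.
Offset 22: leading byte 0xCA = 11001010 → 2-byte char #8 = CA A2.
Offset 24: leading byte 0xF3 = 11110011 → 4-byte char #9 = F3 8F B2 8C.
Leading byte 0xF3 = 11110011 matches 11110xxx → 4-byte sequence.
Byte 1: 0xF3 = 11110011, payload 011 (3 bits).
Byte 2: 0x8F = 10001111 (10xxxxxx ✓), payload 001111.
Byte 3: 0xB2 = 10110010 (10xxxxxx ✓), payload 110010.
Byte 4: 0x8C = 10001100 (10xxxxxx ✓), payload 001100.
Concatenate: 011001111110010001100 = 0xCFC8C (21 bits → U+CFC8C).

U+CFC8C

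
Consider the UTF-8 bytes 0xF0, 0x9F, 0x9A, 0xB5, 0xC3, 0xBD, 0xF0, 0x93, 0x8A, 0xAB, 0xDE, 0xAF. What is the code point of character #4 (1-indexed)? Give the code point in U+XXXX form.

U+07AF

Offset 0: leading byte 0xF0 = 11110000 → 4-byte char #1 = F0 9F 9A B5.
Offset 4: leading byte 0xC3 = 11000011 → 2-byte char #2 = C3 BD.
Offset 6: leading byte 0xF0 = 11110000 → 4-byte char #3 = F0 93 8A AB.
Offset 10: leading byte 0xDE = 11011110 → 2-byte char #4 = DE AF.
Leading byte 0xDE = 11011110 matches 110xxxxx → 2-byte sequence.
Byte 1: 0xDE = 11011110, payload 11110 (5 bits).
Byte 2: 0xAF = 10101111 (10xxxxxx ✓), payload 101111.
Concatenate: 11110101111 = 0x7AF (11 bits → U+07AF).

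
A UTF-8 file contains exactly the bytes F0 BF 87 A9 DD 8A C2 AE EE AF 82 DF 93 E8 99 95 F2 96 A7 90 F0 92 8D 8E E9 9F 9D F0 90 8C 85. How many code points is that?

10

Byte at offset 0: 0xF0 = 11110000 → 4-byte char (#1). Advance 4.
Byte at offset 4: 0xDD = 11011101 → 2-byte char (#2). Advance 2.
Byte at offset 6: 0xC2 = 11000010 → 2-byte char (#3). Advance 2.
Byte at offset 8: 0xEE = 11101110 → 3-byte char (#4). Advance 3.
Byte at offset 11: 0xDF = 11011111 → 2-byte char (#5). Advance 2.
Byte at offset 13: 0xE8 = 11101000 → 3-byte char (#6). Advance 3.
Byte at offset 16: 0xF2 = 11110010 → 4-byte char (#7). Advance 4.
Byte at offset 20: 0xF0 = 11110000 → 4-byte char (#8). Advance 4.
Byte at offset 24: 0xE9 = 11101001 → 3-byte char (#9). Advance 3.
Byte at offset 27: 0xF0 = 11110000 → 4-byte char (#10). Advance 4.
Reached end at offset 31 after 10 code points.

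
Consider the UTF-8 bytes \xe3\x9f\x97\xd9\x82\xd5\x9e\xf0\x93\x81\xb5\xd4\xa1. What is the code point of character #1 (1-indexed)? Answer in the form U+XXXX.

Offset 0: leading byte 0xE3 = 11100011 → 3-byte char #1 = E3 9F 97.
Leading byte 0xE3 = 11100011 matches 1110xxxx → 3-byte sequence.
Byte 1: 0xE3 = 11100011, payload 0011 (4 bits).
Byte 2: 0x9F = 10011111 (10xxxxxx ✓), payload 011111.
Byte 3: 0x97 = 10010111 (10xxxxxx ✓), payload 010111.
Concatenate: 0011011111010111 = 0x37D7 (16 bits → U+37D7).

U+37D7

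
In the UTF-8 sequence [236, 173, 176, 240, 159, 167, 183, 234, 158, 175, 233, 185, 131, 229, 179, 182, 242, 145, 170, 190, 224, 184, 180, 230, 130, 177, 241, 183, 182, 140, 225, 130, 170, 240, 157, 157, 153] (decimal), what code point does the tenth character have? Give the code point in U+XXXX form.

Offset 0: leading byte 0xEC = 11101100 → 3-byte char #1 = EC AD B0.
Offset 3: leading byte 0xF0 = 11110000 → 4-byte char #2 = F0 9F A7 B7.
Offset 7: leading byte 0xEA = 11101010 → 3-byte char #3 = EA 9E AF.
Offset 10: leading byte 0xE9 = 11101001 → 3-byte char #4 = E9 B9 83.
Offset 13: leading byte 0xE5 = 11100101 → 3-byte char #5 = E5 B3 B6.
Offset 16: leading byte 0xF2 = 11110010 → 4-byte char #6 = F2 91 AA BE.
Offset 20: leading byte 0xE0 = 11100000 → 3-byte char #7 = E0 B8 B4.
Offset 23: leading byte 0xE6 = 11100110 → 3-byte char #8 = E6 82 B1.
Offset 26: leading byte 0xF1 = 11110001 → 4-byte char #9 = F1 B7 B6 8C.
Offset 30: leading byte 0xE1 = 11100001 → 3-byte char #10 = E1 82 AA.
Leading byte 0xE1 = 11100001 matches 1110xxxx → 3-byte sequence.
Byte 1: 0xE1 = 11100001, payload 0001 (4 bits).
Byte 2: 0x82 = 10000010 (10xxxxxx ✓), payload 000010.
Byte 3: 0xAA = 10101010 (10xxxxxx ✓), payload 101010.
Concatenate: 0001000010101010 = 0x10AA (16 bits → U+10AA).

U+10AA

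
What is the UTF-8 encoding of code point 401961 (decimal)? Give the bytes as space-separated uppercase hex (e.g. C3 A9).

F1 A2 88 A9

U+62229 = 0x62229 = 401961 decimal. In range U+10000–U+10FFFF → 4-byte form: 11110xxx 10xxxxxx 10xxxxxx 10xxxxxx.
Binary (21 bits): 001100010001000101001.
Split 3+6+6+6: 001 | 100010 | 001000 | 101001.
Byte 1: 11110001 = 0xF1.
Byte 2: 10100010 = 0xA2.
Byte 3: 10001000 = 0x88.
Byte 4: 10101001 = 0xA9.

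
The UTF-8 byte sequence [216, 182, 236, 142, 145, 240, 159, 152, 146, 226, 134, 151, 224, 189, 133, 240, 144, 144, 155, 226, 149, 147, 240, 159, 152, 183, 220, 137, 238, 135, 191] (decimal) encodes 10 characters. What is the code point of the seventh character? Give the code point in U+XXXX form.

Offset 0: leading byte 0xD8 = 11011000 → 2-byte char #1 = D8 B6.
Offset 2: leading byte 0xEC = 11101100 → 3-byte char #2 = EC 8E 91.
Offset 5: leading byte 0xF0 = 11110000 → 4-byte char #3 = F0 9F 98 92.
Offset 9: leading byte 0xE2 = 11100010 → 3-byte char #4 = E2 86 97.
Offset 12: leading byte 0xE0 = 11100000 → 3-byte char #5 = E0 BD 85.
Offset 15: leading byte 0xF0 = 11110000 → 4-byte char #6 = F0 90 90 9B.
Offset 19: leading byte 0xE2 = 11100010 → 3-byte char #7 = E2 95 93.
Leading byte 0xE2 = 11100010 matches 1110xxxx → 3-byte sequence.
Byte 1: 0xE2 = 11100010, payload 0010 (4 bits).
Byte 2: 0x95 = 10010101 (10xxxxxx ✓), payload 010101.
Byte 3: 0x93 = 10010011 (10xxxxxx ✓), payload 010011.
Concatenate: 0010010101010011 = 0x2553 (16 bits → U+2553).

U+2553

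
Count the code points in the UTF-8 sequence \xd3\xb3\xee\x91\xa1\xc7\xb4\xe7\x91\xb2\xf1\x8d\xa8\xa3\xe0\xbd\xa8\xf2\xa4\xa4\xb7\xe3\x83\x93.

Byte at offset 0: 0xD3 = 11010011 → 2-byte char (#1). Advance 2.
Byte at offset 2: 0xEE = 11101110 → 3-byte char (#2). Advance 3.
Byte at offset 5: 0xC7 = 11000111 → 2-byte char (#3). Advance 2.
Byte at offset 7: 0xE7 = 11100111 → 3-byte char (#4). Advance 3.
Byte at offset 10: 0xF1 = 11110001 → 4-byte char (#5). Advance 4.
Byte at offset 14: 0xE0 = 11100000 → 3-byte char (#6). Advance 3.
Byte at offset 17: 0xF2 = 11110010 → 4-byte char (#7). Advance 4.
Byte at offset 21: 0xE3 = 11100011 → 3-byte char (#8). Advance 3.
Reached end at offset 24 after 8 code points.

8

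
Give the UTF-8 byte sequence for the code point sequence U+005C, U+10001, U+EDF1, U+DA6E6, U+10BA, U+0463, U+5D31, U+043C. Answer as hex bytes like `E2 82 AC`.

U+005C: 1-byte form → 5C.
U+10001: 4-byte form → F0 90 80 81.
U+EDF1: 3-byte form → EE B7 B1.
U+DA6E6: 4-byte form → F3 9A 9B A6.
U+10BA: 3-byte form → E1 82 BA.
U+0463: 2-byte form → D1 A3.
U+5D31: 3-byte form → E5 B4 B1.
U+043C: 2-byte form → D0 BC.
Concatenated (22 bytes): 5C F0 90 80 81 EE B7 B1 F3 9A 9B A6 E1 82 BA D1 A3 E5 B4 B1 D0 BC.

5C F0 90 80 81 EE B7 B1 F3 9A 9B A6 E1 82 BA D1 A3 E5 B4 B1 D0 BC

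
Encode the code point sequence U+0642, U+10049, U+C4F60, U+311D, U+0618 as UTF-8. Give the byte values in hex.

U+0642: 2-byte form → D9 82.
U+10049: 4-byte form → F0 90 81 89.
U+C4F60: 4-byte form → F3 84 BD A0.
U+311D: 3-byte form → E3 84 9D.
U+0618: 2-byte form → D8 98.
Concatenated (15 bytes): D9 82 F0 90 81 89 F3 84 BD A0 E3 84 9D D8 98.

D9 82 F0 90 81 89 F3 84 BD A0 E3 84 9D D8 98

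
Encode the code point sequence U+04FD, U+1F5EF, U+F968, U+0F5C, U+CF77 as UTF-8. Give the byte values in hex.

D3 BD F0 9F 97 AF EF A5 A8 E0 BD 9C EC BD B7

U+04FD: 2-byte form → D3 BD.
U+1F5EF: 4-byte form → F0 9F 97 AF.
U+F968: 3-byte form → EF A5 A8.
U+0F5C: 3-byte form → E0 BD 9C.
U+CF77: 3-byte form → EC BD B7.
Concatenated (15 bytes): D3 BD F0 9F 97 AF EF A5 A8 E0 BD 9C EC BD B7.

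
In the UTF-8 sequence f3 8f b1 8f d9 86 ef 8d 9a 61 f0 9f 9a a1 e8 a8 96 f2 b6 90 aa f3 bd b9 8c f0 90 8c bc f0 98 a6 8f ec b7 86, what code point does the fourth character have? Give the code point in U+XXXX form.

Offset 0: leading byte 0xF3 = 11110011 → 4-byte char #1 = F3 8F B1 8F.
Offset 4: leading byte 0xD9 = 11011001 → 2-byte char #2 = D9 86.
Offset 6: leading byte 0xEF = 11101111 → 3-byte char #3 = EF 8D 9A.
Offset 9: leading byte 0x61 = 01100001 → 1-byte char #4 = 61.
Leading byte 0x61 = 01100001 matches 0xxxxxxx → 1-byte sequence.
Byte 1: 0x61 = 01100001, payload 1100001 (7 bits).
Concatenate: 1100001 = 0x61 (7 bits → U+0061).

U+0061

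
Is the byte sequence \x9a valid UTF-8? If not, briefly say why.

invalid (continuation byte with no leading byte)

Byte 0x9A = 10011010 has the form 10xxxxxx — a continuation byte — but there is no preceding leading byte.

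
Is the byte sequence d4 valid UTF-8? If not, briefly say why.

invalid (sequence truncated)

Leading byte 0xD4 = 11010100 → 2-byte form, but only 1 byte is present.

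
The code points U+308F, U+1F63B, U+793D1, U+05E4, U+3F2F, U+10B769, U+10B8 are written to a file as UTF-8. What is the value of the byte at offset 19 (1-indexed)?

1-indexed offset 19 is 0-indexed offset 18.
U+308F → 3-byte form E3 82 8F at offsets 0–2.
U+1F63B → 4-byte form F0 9F 98 BB at offsets 3–6.
U+793D1 → 4-byte form F1 B9 8F 91 at offsets 7–10.
U+05E4 → 2-byte form D7 A4 at offsets 11–12.
U+3F2F → 3-byte form E3 BC AF at offsets 13–15.
U+10B769 → 4-byte form F4 8B 9D A9 at offsets 16–19.
Offset 18 falls in char 6's range; it's byte 3 of F4 8B 9D A9 = 0x9D.

0x9D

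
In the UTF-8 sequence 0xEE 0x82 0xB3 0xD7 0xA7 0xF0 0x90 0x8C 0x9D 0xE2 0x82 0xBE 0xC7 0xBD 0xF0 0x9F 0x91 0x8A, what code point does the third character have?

U+1031D

Offset 0: leading byte 0xEE = 11101110 → 3-byte char #1 = EE 82 B3.
Offset 3: leading byte 0xD7 = 11010111 → 2-byte char #2 = D7 A7.
Offset 5: leading byte 0xF0 = 11110000 → 4-byte char #3 = F0 90 8C 9D.
Leading byte 0xF0 = 11110000 matches 11110xxx → 4-byte sequence.
Byte 1: 0xF0 = 11110000, payload 000 (3 bits).
Byte 2: 0x90 = 10010000 (10xxxxxx ✓), payload 010000.
Byte 3: 0x8C = 10001100 (10xxxxxx ✓), payload 001100.
Byte 4: 0x9D = 10011101 (10xxxxxx ✓), payload 011101.
Concatenate: 000010000001100011101 = 0x1031D (21 bits → U+1031D).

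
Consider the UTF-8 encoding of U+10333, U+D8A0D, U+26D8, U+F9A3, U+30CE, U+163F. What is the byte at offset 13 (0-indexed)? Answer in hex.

U+10333 → 4-byte form F0 90 8C B3 at offsets 0–3.
U+D8A0D → 4-byte form F3 98 A8 8D at offsets 4–7.
U+26D8 → 3-byte form E2 9B 98 at offsets 8–10.
U+F9A3 → 3-byte form EF A6 A3 at offsets 11–13.
Offset 13 falls in char 4's range; it's byte 3 of EF A6 A3 = 0xA3.

0xA3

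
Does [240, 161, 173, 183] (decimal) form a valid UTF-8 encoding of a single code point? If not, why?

valid

Leading byte 0xF0 = 11110000 → 4-byte form.
Continuation bytes 0xA1=10100001, 0xAD=10101101, 0xB7=10110111 all match 10xxxxxx.
Decoded value 0x21B77 is ≥ 0x10000 (shortest form) and not a surrogate.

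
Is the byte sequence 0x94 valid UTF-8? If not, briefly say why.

Byte 0x94 = 10010100 has the form 10xxxxxx — a continuation byte — but there is no preceding leading byte.

invalid (continuation byte with no leading byte)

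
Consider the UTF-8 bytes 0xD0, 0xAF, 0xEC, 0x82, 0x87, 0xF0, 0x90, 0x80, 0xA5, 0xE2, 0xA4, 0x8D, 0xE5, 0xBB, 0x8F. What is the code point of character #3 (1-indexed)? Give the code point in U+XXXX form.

U+10025

Offset 0: leading byte 0xD0 = 11010000 → 2-byte char #1 = D0 AF.
Offset 2: leading byte 0xEC = 11101100 → 3-byte char #2 = EC 82 87.
Offset 5: leading byte 0xF0 = 11110000 → 4-byte char #3 = F0 90 80 A5.
Leading byte 0xF0 = 11110000 matches 11110xxx → 4-byte sequence.
Byte 1: 0xF0 = 11110000, payload 000 (3 bits).
Byte 2: 0x90 = 10010000 (10xxxxxx ✓), payload 010000.
Byte 3: 0x80 = 10000000 (10xxxxxx ✓), payload 000000.
Byte 4: 0xA5 = 10100101 (10xxxxxx ✓), payload 100101.
Concatenate: 000010000000000100101 = 0x10025 (21 bits → U+10025).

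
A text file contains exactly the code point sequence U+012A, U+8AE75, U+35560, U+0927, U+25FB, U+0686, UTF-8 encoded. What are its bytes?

C4 AA F2 8A B9 B5 F0 B5 95 A0 E0 A4 A7 E2 97 BB DA 86

U+012A: 2-byte form → C4 AA.
U+8AE75: 4-byte form → F2 8A B9 B5.
U+35560: 4-byte form → F0 B5 95 A0.
U+0927: 3-byte form → E0 A4 A7.
U+25FB: 3-byte form → E2 97 BB.
U+0686: 2-byte form → DA 86.
Concatenated (18 bytes): C4 AA F2 8A B9 B5 F0 B5 95 A0 E0 A4 A7 E2 97 BB DA 86.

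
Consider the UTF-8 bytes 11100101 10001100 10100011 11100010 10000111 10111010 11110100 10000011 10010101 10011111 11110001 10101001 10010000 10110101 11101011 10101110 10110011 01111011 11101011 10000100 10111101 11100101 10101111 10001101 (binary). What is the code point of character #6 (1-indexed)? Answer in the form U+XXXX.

Offset 0: leading byte 0xE5 = 11100101 → 3-byte char #1 = E5 8C A3.
Offset 3: leading byte 0xE2 = 11100010 → 3-byte char #2 = E2 87 BA.
Offset 6: leading byte 0xF4 = 11110100 → 4-byte char #3 = F4 83 95 9F.
Offset 10: leading byte 0xF1 = 11110001 → 4-byte char #4 = F1 A9 90 B5.
Offset 14: leading byte 0xEB = 11101011 → 3-byte char #5 = EB AE B3.
Offset 17: leading byte 0x7B = 01111011 → 1-byte char #6 = 7B.
Leading byte 0x7B = 01111011 matches 0xxxxxxx → 1-byte sequence.
Byte 1: 0x7B = 01111011, payload 1111011 (7 bits).
Concatenate: 1111011 = 0x7B (7 bits → U+007B).

U+007B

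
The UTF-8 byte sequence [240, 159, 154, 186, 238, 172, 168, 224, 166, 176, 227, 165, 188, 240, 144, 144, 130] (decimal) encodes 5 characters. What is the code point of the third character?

U+09B0

Offset 0: leading byte 0xF0 = 11110000 → 4-byte char #1 = F0 9F 9A BA.
Offset 4: leading byte 0xEE = 11101110 → 3-byte char #2 = EE AC A8.
Offset 7: leading byte 0xE0 = 11100000 → 3-byte char #3 = E0 A6 B0.
Leading byte 0xE0 = 11100000 matches 1110xxxx → 3-byte sequence.
Byte 1: 0xE0 = 11100000, payload 0000 (4 bits).
Byte 2: 0xA6 = 10100110 (10xxxxxx ✓), payload 100110.
Byte 3: 0xB0 = 10110000 (10xxxxxx ✓), payload 110000.
Concatenate: 0000100110110000 = 0x9B0 (16 bits → U+09B0).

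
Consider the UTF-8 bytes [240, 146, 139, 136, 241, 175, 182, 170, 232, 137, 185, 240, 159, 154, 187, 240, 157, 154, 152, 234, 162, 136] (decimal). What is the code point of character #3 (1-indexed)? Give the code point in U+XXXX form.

U+8279

Offset 0: leading byte 0xF0 = 11110000 → 4-byte char #1 = F0 92 8B 88.
Offset 4: leading byte 0xF1 = 11110001 → 4-byte char #2 = F1 AF B6 AA.
Offset 8: leading byte 0xE8 = 11101000 → 3-byte char #3 = E8 89 B9.
Leading byte 0xE8 = 11101000 matches 1110xxxx → 3-byte sequence.
Byte 1: 0xE8 = 11101000, payload 1000 (4 bits).
Byte 2: 0x89 = 10001001 (10xxxxxx ✓), payload 001001.
Byte 3: 0xB9 = 10111001 (10xxxxxx ✓), payload 111001.
Concatenate: 1000001001111001 = 0x8279 (16 bits → U+8279).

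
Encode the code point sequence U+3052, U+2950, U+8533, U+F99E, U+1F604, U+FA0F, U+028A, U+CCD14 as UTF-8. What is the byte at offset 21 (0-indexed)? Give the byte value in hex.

U+3052 → 3-byte form E3 81 92 at offsets 0–2.
U+2950 → 3-byte form E2 A5 90 at offsets 3–5.
U+8533 → 3-byte form E8 94 B3 at offsets 6–8.
U+F99E → 3-byte form EF A6 9E at offsets 9–11.
U+1F604 → 4-byte form F0 9F 98 84 at offsets 12–15.
U+FA0F → 3-byte form EF A8 8F at offsets 16–18.
U+028A → 2-byte form CA 8A at offsets 19–20.
U+CCD14 → 4-byte form F3 8C B4 94 at offsets 21–24.
Offset 21 falls in char 8's range; it's byte 1 of F3 8C B4 94 = 0xF3.

0xF3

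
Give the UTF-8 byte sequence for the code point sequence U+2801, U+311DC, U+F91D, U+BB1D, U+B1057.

U+2801: 3-byte form → E2 A0 81.
U+311DC: 4-byte form → F0 B1 87 9C.
U+F91D: 3-byte form → EF A4 9D.
U+BB1D: 3-byte form → EB AC 9D.
U+B1057: 4-byte form → F2 B1 81 97.
Concatenated (17 bytes): E2 A0 81 F0 B1 87 9C EF A4 9D EB AC 9D F2 B1 81 97.

E2 A0 81 F0 B1 87 9C EF A4 9D EB AC 9D F2 B1 81 97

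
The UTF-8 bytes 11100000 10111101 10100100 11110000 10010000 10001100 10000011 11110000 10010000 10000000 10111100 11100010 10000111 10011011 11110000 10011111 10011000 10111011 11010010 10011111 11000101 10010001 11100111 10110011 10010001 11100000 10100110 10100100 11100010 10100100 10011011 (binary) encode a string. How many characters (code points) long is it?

Byte at offset 0: 0xE0 = 11100000 → 3-byte char (#1). Advance 3.
Byte at offset 3: 0xF0 = 11110000 → 4-byte char (#2). Advance 4.
Byte at offset 7: 0xF0 = 11110000 → 4-byte char (#3). Advance 4.
Byte at offset 11: 0xE2 = 11100010 → 3-byte char (#4). Advance 3.
Byte at offset 14: 0xF0 = 11110000 → 4-byte char (#5). Advance 4.
Byte at offset 18: 0xD2 = 11010010 → 2-byte char (#6). Advance 2.
Byte at offset 20: 0xC5 = 11000101 → 2-byte char (#7). Advance 2.
Byte at offset 22: 0xE7 = 11100111 → 3-byte char (#8). Advance 3.
Byte at offset 25: 0xE0 = 11100000 → 3-byte char (#9). Advance 3.
Byte at offset 28: 0xE2 = 11100010 → 3-byte char (#10). Advance 3.
Reached end at offset 31 after 10 code points.

10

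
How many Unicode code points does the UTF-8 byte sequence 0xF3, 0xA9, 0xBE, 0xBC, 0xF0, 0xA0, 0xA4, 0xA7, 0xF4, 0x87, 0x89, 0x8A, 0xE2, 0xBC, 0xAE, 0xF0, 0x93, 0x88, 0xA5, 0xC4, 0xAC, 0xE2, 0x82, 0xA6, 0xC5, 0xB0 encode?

Byte at offset 0: 0xF3 = 11110011 → 4-byte char (#1). Advance 4.
Byte at offset 4: 0xF0 = 11110000 → 4-byte char (#2). Advance 4.
Byte at offset 8: 0xF4 = 11110100 → 4-byte char (#3). Advance 4.
Byte at offset 12: 0xE2 = 11100010 → 3-byte char (#4). Advance 3.
Byte at offset 15: 0xF0 = 11110000 → 4-byte char (#5). Advance 4.
Byte at offset 19: 0xC4 = 11000100 → 2-byte char (#6). Advance 2.
Byte at offset 21: 0xE2 = 11100010 → 3-byte char (#7). Advance 3.
Byte at offset 24: 0xC5 = 11000101 → 2-byte char (#8). Advance 2.
Reached end at offset 26 after 8 code points.

8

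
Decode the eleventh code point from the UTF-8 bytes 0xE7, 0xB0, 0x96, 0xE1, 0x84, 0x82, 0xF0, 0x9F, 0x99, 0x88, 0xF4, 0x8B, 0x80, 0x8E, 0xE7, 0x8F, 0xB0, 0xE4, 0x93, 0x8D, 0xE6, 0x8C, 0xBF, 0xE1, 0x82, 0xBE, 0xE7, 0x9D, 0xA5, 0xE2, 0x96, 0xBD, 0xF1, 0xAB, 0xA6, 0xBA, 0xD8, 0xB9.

Offset 0: leading byte 0xE7 = 11100111 → 3-byte char #1 = E7 B0 96.
Offset 3: leading byte 0xE1 = 11100001 → 3-byte char #2 = E1 84 82.
Offset 6: leading byte 0xF0 = 11110000 → 4-byte char #3 = F0 9F 99 88.
Offset 10: leading byte 0xF4 = 11110100 → 4-byte char #4 = F4 8B 80 8E.
Offset 14: leading byte 0xE7 = 11100111 → 3-byte char #5 = E7 8F B0.
Offset 17: leading byte 0xE4 = 11100100 → 3-byte char #6 = E4 93 8D.
Offset 20: leading byte 0xE6 = 11100110 → 3-byte char #7 = E6 8C BF.
Offset 23: leading byte 0xE1 = 11100001 → 3-byte char #8 = E1 82 BE.
Offset 26: leading byte 0xE7 = 11100111 → 3-byte char #9 = E7 9D A5.
Offset 29: leading byte 0xE2 = 11100010 → 3-byte char #10 = E2 96 BD.
Offset 32: leading byte 0xF1 = 11110001 → 4-byte char #11 = F1 AB A6 BA.
Leading byte 0xF1 = 11110001 matches 11110xxx → 4-byte sequence.
Byte 1: 0xF1 = 11110001, payload 001 (3 bits).
Byte 2: 0xAB = 10101011 (10xxxxxx ✓), payload 101011.
Byte 3: 0xA6 = 10100110 (10xxxxxx ✓), payload 100110.
Byte 4: 0xBA = 10111010 (10xxxxxx ✓), payload 111010.
Concatenate: 001101011100110111010 = 0x6B9BA (21 bits → U+6B9BA).

U+6B9BA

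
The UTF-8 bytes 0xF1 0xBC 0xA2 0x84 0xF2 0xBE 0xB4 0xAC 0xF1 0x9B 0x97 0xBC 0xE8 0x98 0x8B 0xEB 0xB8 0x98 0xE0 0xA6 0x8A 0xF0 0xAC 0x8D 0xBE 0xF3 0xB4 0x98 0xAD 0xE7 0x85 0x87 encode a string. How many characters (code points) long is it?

9

Byte at offset 0: 0xF1 = 11110001 → 4-byte char (#1). Advance 4.
Byte at offset 4: 0xF2 = 11110010 → 4-byte char (#2). Advance 4.
Byte at offset 8: 0xF1 = 11110001 → 4-byte char (#3). Advance 4.
Byte at offset 12: 0xE8 = 11101000 → 3-byte char (#4). Advance 3.
Byte at offset 15: 0xEB = 11101011 → 3-byte char (#5). Advance 3.
Byte at offset 18: 0xE0 = 11100000 → 3-byte char (#6). Advance 3.
Byte at offset 21: 0xF0 = 11110000 → 4-byte char (#7). Advance 4.
Byte at offset 25: 0xF3 = 11110011 → 4-byte char (#8). Advance 4.
Byte at offset 29: 0xE7 = 11100111 → 3-byte char (#9). Advance 3.
Reached end at offset 32 after 9 code points.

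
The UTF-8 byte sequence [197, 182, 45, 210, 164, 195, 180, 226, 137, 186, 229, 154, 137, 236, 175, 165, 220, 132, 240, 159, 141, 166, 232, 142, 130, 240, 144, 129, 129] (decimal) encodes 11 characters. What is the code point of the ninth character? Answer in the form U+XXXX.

Offset 0: leading byte 0xC5 = 11000101 → 2-byte char #1 = C5 B6.
Offset 2: leading byte 0x2D = 00101101 → 1-byte char #2 = 2D.
Offset 3: leading byte 0xD2 = 11010010 → 2-byte char #3 = D2 A4.
Offset 5: leading byte 0xC3 = 11000011 → 2-byte char #4 = C3 B4.
Offset 7: leading byte 0xE2 = 11100010 → 3-byte char #5 = E2 89 BA.
Offset 10: leading byte 0xE5 = 11100101 → 3-byte char #6 = E5 9A 89.
Offset 13: leading byte 0xEC = 11101100 → 3-byte char #7 = EC AF A5.
Offset 16: leading byte 0xDC = 11011100 → 2-byte char #8 = DC 84.
Offset 18: leading byte 0xF0 = 11110000 → 4-byte char #9 = F0 9F 8D A6.
Leading byte 0xF0 = 11110000 matches 11110xxx → 4-byte sequence.
Byte 1: 0xF0 = 11110000, payload 000 (3 bits).
Byte 2: 0x9F = 10011111 (10xxxxxx ✓), payload 011111.
Byte 3: 0x8D = 10001101 (10xxxxxx ✓), payload 001101.
Byte 4: 0xA6 = 10100110 (10xxxxxx ✓), payload 100110.
Concatenate: 000011111001101100110 = 0x1F366 (21 bits → U+1F366).

U+1F366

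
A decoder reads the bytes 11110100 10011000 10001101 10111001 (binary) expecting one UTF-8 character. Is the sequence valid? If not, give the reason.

invalid (encodes a value above U+10FFFF)

Leading byte 0xF4 = 11110100 → 4-byte form.
Payload = 0x118379, which exceeds U+10FFFF, the maximum Unicode code point. (Leading bytes F5–FF, or F4 followed by ≥ 0x90, are invalid.)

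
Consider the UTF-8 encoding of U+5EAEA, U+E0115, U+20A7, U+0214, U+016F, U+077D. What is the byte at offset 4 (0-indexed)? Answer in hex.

U+5EAEA → 4-byte form F1 9E AB AA at offsets 0–3.
U+E0115 → 4-byte form F3 A0 84 95 at offsets 4–7.
Offset 4 falls in char 2's range; it's byte 1 of F3 A0 84 95 = 0xF3.

0xF3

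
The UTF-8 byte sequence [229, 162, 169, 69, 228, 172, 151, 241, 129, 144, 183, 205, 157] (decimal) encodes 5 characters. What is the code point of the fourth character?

Offset 0: leading byte 0xE5 = 11100101 → 3-byte char #1 = E5 A2 A9.
Offset 3: leading byte 0x45 = 01000101 → 1-byte char #2 = 45.
Offset 4: leading byte 0xE4 = 11100100 → 3-byte char #3 = E4 AC 97.
Offset 7: leading byte 0xF1 = 11110001 → 4-byte char #4 = F1 81 90 B7.
Leading byte 0xF1 = 11110001 matches 11110xxx → 4-byte sequence.
Byte 1: 0xF1 = 11110001, payload 001 (3 bits).
Byte 2: 0x81 = 10000001 (10xxxxxx ✓), payload 000001.
Byte 3: 0x90 = 10010000 (10xxxxxx ✓), payload 010000.
Byte 4: 0xB7 = 10110111 (10xxxxxx ✓), payload 110111.
Concatenate: 001000001010000110111 = 0x41437 (21 bits → U+41437).

U+41437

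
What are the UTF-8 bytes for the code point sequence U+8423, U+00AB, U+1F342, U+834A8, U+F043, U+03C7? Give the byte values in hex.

E8 90 A3 C2 AB F0 9F 8D 82 F2 83 92 A8 EF 81 83 CF 87

U+8423: 3-byte form → E8 90 A3.
U+00AB: 2-byte form → C2 AB.
U+1F342: 4-byte form → F0 9F 8D 82.
U+834A8: 4-byte form → F2 83 92 A8.
U+F043: 3-byte form → EF 81 83.
U+03C7: 2-byte form → CF 87.
Concatenated (18 bytes): E8 90 A3 C2 AB F0 9F 8D 82 F2 83 92 A8 EF 81 83 CF 87.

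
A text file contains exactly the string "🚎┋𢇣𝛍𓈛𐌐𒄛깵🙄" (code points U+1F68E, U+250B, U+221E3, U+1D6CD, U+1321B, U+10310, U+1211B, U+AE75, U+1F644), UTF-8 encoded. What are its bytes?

F0 9F 9A 8E E2 94 8B F0 A2 87 A3 F0 9D 9B 8D F0 93 88 9B F0 90 8C 90 F0 92 84 9B EA B9 B5 F0 9F 99 84

U+1F68E: 4-byte form → F0 9F 9A 8E.
U+250B: 3-byte form → E2 94 8B.
U+221E3: 4-byte form → F0 A2 87 A3.
U+1D6CD: 4-byte form → F0 9D 9B 8D.
U+1321B: 4-byte form → F0 93 88 9B.
U+10310: 4-byte form → F0 90 8C 90.
U+1211B: 4-byte form → F0 92 84 9B.
U+AE75: 3-byte form → EA B9 B5.
U+1F644: 4-byte form → F0 9F 99 84.
Concatenated (34 bytes): F0 9F 9A 8E E2 94 8B F0 A2 87 A3 F0 9D 9B 8D F0 93 88 9B F0 90 8C 90 F0 92 84 9B EA B9 B5 F0 9F 99 84.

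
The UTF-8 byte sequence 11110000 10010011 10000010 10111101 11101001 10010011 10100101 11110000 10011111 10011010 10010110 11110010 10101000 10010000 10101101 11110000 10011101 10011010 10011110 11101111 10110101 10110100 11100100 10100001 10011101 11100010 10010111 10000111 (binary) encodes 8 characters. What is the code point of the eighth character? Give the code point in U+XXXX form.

U+25C7

Offset 0: leading byte 0xF0 = 11110000 → 4-byte char #1 = F0 93 82 BD.
Offset 4: leading byte 0xE9 = 11101001 → 3-byte char #2 = E9 93 A5.
Offset 7: leading byte 0xF0 = 11110000 → 4-byte char #3 = F0 9F 9A 96.
Offset 11: leading byte 0xF2 = 11110010 → 4-byte char #4 = F2 A8 90 AD.
Offset 15: leading byte 0xF0 = 11110000 → 4-byte char #5 = F0 9D 9A 9E.
Offset 19: leading byte 0xEF = 11101111 → 3-byte char #6 = EF B5 B4.
Offset 22: leading byte 0xE4 = 11100100 → 3-byte char #7 = E4 A1 9D.
Offset 25: leading byte 0xE2 = 11100010 → 3-byte char #8 = E2 97 87.
Leading byte 0xE2 = 11100010 matches 1110xxxx → 3-byte sequence.
Byte 1: 0xE2 = 11100010, payload 0010 (4 bits).
Byte 2: 0x97 = 10010111 (10xxxxxx ✓), payload 010111.
Byte 3: 0x87 = 10000111 (10xxxxxx ✓), payload 000111.
Concatenate: 0010010111000111 = 0x25C7 (16 bits → U+25C7).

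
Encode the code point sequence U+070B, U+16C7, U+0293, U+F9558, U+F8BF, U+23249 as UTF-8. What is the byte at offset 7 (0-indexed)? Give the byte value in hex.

U+070B → 2-byte form DC 8B at offsets 0–1.
U+16C7 → 3-byte form E1 9B 87 at offsets 2–4.
U+0293 → 2-byte form CA 93 at offsets 5–6.
U+F9558 → 4-byte form F3 B9 95 98 at offsets 7–10.
Offset 7 falls in char 4's range; it's byte 1 of F3 B9 95 98 = 0xF3.

0xF3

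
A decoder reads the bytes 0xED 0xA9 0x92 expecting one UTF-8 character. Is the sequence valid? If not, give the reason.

Structurally a 3-byte sequence; payload = 0xDA52.
But 0xDA52 is in U+D800–U+DFFF, the surrogate range. Surrogates are not Unicode scalar values and are forbidden in UTF-8.

invalid (encodes a surrogate (U+D800–U+DFFF))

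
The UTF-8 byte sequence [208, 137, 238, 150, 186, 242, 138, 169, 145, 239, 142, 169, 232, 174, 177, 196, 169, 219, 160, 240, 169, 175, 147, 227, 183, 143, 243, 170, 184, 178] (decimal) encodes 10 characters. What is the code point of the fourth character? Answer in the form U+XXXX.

U+F3A9

Offset 0: leading byte 0xD0 = 11010000 → 2-byte char #1 = D0 89.
Offset 2: leading byte 0xEE = 11101110 → 3-byte char #2 = EE 96 BA.
Offset 5: leading byte 0xF2 = 11110010 → 4-byte char #3 = F2 8A A9 91.
Offset 9: leading byte 0xEF = 11101111 → 3-byte char #4 = EF 8E A9.
Leading byte 0xEF = 11101111 matches 1110xxxx → 3-byte sequence.
Byte 1: 0xEF = 11101111, payload 1111 (4 bits).
Byte 2: 0x8E = 10001110 (10xxxxxx ✓), payload 001110.
Byte 3: 0xA9 = 10101001 (10xxxxxx ✓), payload 101001.
Concatenate: 1111001110101001 = 0xF3A9 (16 bits → U+F3A9).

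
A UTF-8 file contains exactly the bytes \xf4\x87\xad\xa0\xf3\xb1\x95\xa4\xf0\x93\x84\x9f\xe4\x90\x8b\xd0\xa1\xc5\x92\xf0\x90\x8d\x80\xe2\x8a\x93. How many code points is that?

Byte at offset 0: 0xF4 = 11110100 → 4-byte char (#1). Advance 4.
Byte at offset 4: 0xF3 = 11110011 → 4-byte char (#2). Advance 4.
Byte at offset 8: 0xF0 = 11110000 → 4-byte char (#3). Advance 4.
Byte at offset 12: 0xE4 = 11100100 → 3-byte char (#4). Advance 3.
Byte at offset 15: 0xD0 = 11010000 → 2-byte char (#5). Advance 2.
Byte at offset 17: 0xC5 = 11000101 → 2-byte char (#6). Advance 2.
Byte at offset 19: 0xF0 = 11110000 → 4-byte char (#7). Advance 4.
Byte at offset 23: 0xE2 = 11100010 → 3-byte char (#8). Advance 3.
Reached end at offset 26 after 8 code points.

8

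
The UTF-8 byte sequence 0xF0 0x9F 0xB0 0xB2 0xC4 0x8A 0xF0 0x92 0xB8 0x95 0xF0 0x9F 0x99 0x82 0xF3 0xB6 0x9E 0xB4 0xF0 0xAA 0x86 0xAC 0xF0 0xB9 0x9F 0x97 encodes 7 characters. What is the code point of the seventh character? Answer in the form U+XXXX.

U+397D7

Offset 0: leading byte 0xF0 = 11110000 → 4-byte char #1 = F0 9F B0 B2.
Offset 4: leading byte 0xC4 = 11000100 → 2-byte char #2 = C4 8A.
Offset 6: leading byte 0xF0 = 11110000 → 4-byte char #3 = F0 92 B8 95.
Offset 10: leading byte 0xF0 = 11110000 → 4-byte char #4 = F0 9F 99 82.
Offset 14: leading byte 0xF3 = 11110011 → 4-byte char #5 = F3 B6 9E B4.
Offset 18: leading byte 0xF0 = 11110000 → 4-byte char #6 = F0 AA 86 AC.
Offset 22: leading byte 0xF0 = 11110000 → 4-byte char #7 = F0 B9 9F 97.
Leading byte 0xF0 = 11110000 matches 11110xxx → 4-byte sequence.
Byte 1: 0xF0 = 11110000, payload 000 (3 bits).
Byte 2: 0xB9 = 10111001 (10xxxxxx ✓), payload 111001.
Byte 3: 0x9F = 10011111 (10xxxxxx ✓), payload 011111.
Byte 4: 0x97 = 10010111 (10xxxxxx ✓), payload 010111.
Concatenate: 000111001011111010111 = 0x397D7 (21 bits → U+397D7).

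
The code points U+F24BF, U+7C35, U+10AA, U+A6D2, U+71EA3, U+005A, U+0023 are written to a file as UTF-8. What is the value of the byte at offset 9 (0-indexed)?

0xAA

U+F24BF → 4-byte form F3 B2 92 BF at offsets 0–3.
U+7C35 → 3-byte form E7 B0 B5 at offsets 4–6.
U+10AA → 3-byte form E1 82 AA at offsets 7–9.
Offset 9 falls in char 3's range; it's byte 3 of E1 82 AA = 0xAA.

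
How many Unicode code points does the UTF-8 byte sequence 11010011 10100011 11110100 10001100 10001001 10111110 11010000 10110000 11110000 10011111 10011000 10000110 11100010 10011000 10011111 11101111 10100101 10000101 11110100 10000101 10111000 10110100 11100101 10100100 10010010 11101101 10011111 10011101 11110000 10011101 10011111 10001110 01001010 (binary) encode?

Byte at offset 0: 0xD3 = 11010011 → 2-byte char (#1). Advance 2.
Byte at offset 2: 0xF4 = 11110100 → 4-byte char (#2). Advance 4.
Byte at offset 6: 0xD0 = 11010000 → 2-byte char (#3). Advance 2.
Byte at offset 8: 0xF0 = 11110000 → 4-byte char (#4). Advance 4.
Byte at offset 12: 0xE2 = 11100010 → 3-byte char (#5). Advance 3.
Byte at offset 15: 0xEF = 11101111 → 3-byte char (#6). Advance 3.
Byte at offset 18: 0xF4 = 11110100 → 4-byte char (#7). Advance 4.
Byte at offset 22: 0xE5 = 11100101 → 3-byte char (#8). Advance 3.
Byte at offset 25: 0xED = 11101101 → 3-byte char (#9). Advance 3.
Byte at offset 28: 0xF0 = 11110000 → 4-byte char (#10). Advance 4.
Byte at offset 32: 0x4A = 01001010 → 1-byte char (#11). Advance 1.
Reached end at offset 33 after 11 code points.

11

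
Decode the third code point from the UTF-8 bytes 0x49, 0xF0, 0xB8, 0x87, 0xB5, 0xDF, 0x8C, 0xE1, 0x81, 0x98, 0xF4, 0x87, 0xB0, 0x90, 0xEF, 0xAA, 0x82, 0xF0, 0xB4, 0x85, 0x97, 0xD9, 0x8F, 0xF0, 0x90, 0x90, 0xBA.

U+07CC

Offset 0: leading byte 0x49 = 01001001 → 1-byte char #1 = 49.
Offset 1: leading byte 0xF0 = 11110000 → 4-byte char #2 = F0 B8 87 B5.
Offset 5: leading byte 0xDF = 11011111 → 2-byte char #3 = DF 8C.
Leading byte 0xDF = 11011111 matches 110xxxxx → 2-byte sequence.
Byte 1: 0xDF = 11011111, payload 11111 (5 bits).
Byte 2: 0x8C = 10001100 (10xxxxxx ✓), payload 001100.
Concatenate: 11111001100 = 0x7CC (11 bits → U+07CC).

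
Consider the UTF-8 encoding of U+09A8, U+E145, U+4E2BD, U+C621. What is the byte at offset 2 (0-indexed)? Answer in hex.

0xA8

U+09A8 → 3-byte form E0 A6 A8 at offsets 0–2.
Offset 2 falls in char 1's range; it's byte 3 of E0 A6 A8 = 0xA8.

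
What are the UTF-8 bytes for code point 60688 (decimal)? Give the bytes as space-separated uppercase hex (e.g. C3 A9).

EE B4 90

U+ED10 = 0xED10 = 60688 decimal. In range U+0800–U+FFFF → 3-byte form: 1110xxxx 10xxxxxx 10xxxxxx.
Binary (16 bits): 1110110100010000.
Split 4+6+6: 1110 | 110100 | 010000.
Byte 1: 11101110 = 0xEE.
Byte 2: 10110100 = 0xB4.
Byte 3: 10010000 = 0x90.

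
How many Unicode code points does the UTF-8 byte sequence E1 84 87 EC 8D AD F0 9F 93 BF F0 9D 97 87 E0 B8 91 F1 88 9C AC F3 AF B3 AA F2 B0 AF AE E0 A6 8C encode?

Byte at offset 0: 0xE1 = 11100001 → 3-byte char (#1). Advance 3.
Byte at offset 3: 0xEC = 11101100 → 3-byte char (#2). Advance 3.
Byte at offset 6: 0xF0 = 11110000 → 4-byte char (#3). Advance 4.
Byte at offset 10: 0xF0 = 11110000 → 4-byte char (#4). Advance 4.
Byte at offset 14: 0xE0 = 11100000 → 3-byte char (#5). Advance 3.
Byte at offset 17: 0xF1 = 11110001 → 4-byte char (#6). Advance 4.
Byte at offset 21: 0xF3 = 11110011 → 4-byte char (#7). Advance 4.
Byte at offset 25: 0xF2 = 11110010 → 4-byte char (#8). Advance 4.
Byte at offset 29: 0xE0 = 11100000 → 3-byte char (#9). Advance 3.
Reached end at offset 32 after 9 code points.

9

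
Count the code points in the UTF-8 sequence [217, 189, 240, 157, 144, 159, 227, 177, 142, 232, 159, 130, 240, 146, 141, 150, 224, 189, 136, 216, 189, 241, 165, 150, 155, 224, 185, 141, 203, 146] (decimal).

10

Byte at offset 0: 0xD9 = 11011001 → 2-byte char (#1). Advance 2.
Byte at offset 2: 0xF0 = 11110000 → 4-byte char (#2). Advance 4.
Byte at offset 6: 0xE3 = 11100011 → 3-byte char (#3). Advance 3.
Byte at offset 9: 0xE8 = 11101000 → 3-byte char (#4). Advance 3.
Byte at offset 12: 0xF0 = 11110000 → 4-byte char (#5). Advance 4.
Byte at offset 16: 0xE0 = 11100000 → 3-byte char (#6). Advance 3.
Byte at offset 19: 0xD8 = 11011000 → 2-byte char (#7). Advance 2.
Byte at offset 21: 0xF1 = 11110001 → 4-byte char (#8). Advance 4.
Byte at offset 25: 0xE0 = 11100000 → 3-byte char (#9). Advance 3.
Byte at offset 28: 0xCB = 11001011 → 2-byte char (#10). Advance 2.
Reached end at offset 30 after 10 code points.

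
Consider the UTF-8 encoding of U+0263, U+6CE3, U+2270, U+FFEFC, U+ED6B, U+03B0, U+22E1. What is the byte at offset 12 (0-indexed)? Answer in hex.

0xEE

U+0263 → 2-byte form C9 A3 at offsets 0–1.
U+6CE3 → 3-byte form E6 B3 A3 at offsets 2–4.
U+2270 → 3-byte form E2 89 B0 at offsets 5–7.
U+FFEFC → 4-byte form F3 BF BB BC at offsets 8–11.
U+ED6B → 3-byte form EE B5 AB at offsets 12–14.
Offset 12 falls in char 5's range; it's byte 1 of EE B5 AB = 0xEE.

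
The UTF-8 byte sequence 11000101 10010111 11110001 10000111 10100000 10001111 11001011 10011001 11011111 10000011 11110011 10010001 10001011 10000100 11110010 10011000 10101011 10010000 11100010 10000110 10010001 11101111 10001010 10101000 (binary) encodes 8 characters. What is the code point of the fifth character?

U+D12C4

Offset 0: leading byte 0xC5 = 11000101 → 2-byte char #1 = C5 97.
Offset 2: leading byte 0xF1 = 11110001 → 4-byte char #2 = F1 87 A0 8F.
Offset 6: leading byte 0xCB = 11001011 → 2-byte char #3 = CB 99.
Offset 8: leading byte 0xDF = 11011111 → 2-byte char #4 = DF 83.
Offset 10: leading byte 0xF3 = 11110011 → 4-byte char #5 = F3 91 8B 84.
Leading byte 0xF3 = 11110011 matches 11110xxx → 4-byte sequence.
Byte 1: 0xF3 = 11110011, payload 011 (3 bits).
Byte 2: 0x91 = 10010001 (10xxxxxx ✓), payload 010001.
Byte 3: 0x8B = 10001011 (10xxxxxx ✓), payload 001011.
Byte 4: 0x84 = 10000100 (10xxxxxx ✓), payload 000100.
Concatenate: 011010001001011000100 = 0xD12C4 (21 bits → U+D12C4).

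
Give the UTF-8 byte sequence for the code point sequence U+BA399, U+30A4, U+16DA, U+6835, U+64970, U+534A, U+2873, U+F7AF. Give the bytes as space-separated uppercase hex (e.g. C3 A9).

U+BA399: 4-byte form → F2 BA 8E 99.
U+30A4: 3-byte form → E3 82 A4.
U+16DA: 3-byte form → E1 9B 9A.
U+6835: 3-byte form → E6 A0 B5.
U+64970: 4-byte form → F1 A4 A5 B0.
U+534A: 3-byte form → E5 8D 8A.
U+2873: 3-byte form → E2 A1 B3.
U+F7AF: 3-byte form → EF 9E AF.
Concatenated (26 bytes): F2 BA 8E 99 E3 82 A4 E1 9B 9A E6 A0 B5 F1 A4 A5 B0 E5 8D 8A E2 A1 B3 EF 9E AF.

F2 BA 8E 99 E3 82 A4 E1 9B 9A E6 A0 B5 F1 A4 A5 B0 E5 8D 8A E2 A1 B3 EF 9E AF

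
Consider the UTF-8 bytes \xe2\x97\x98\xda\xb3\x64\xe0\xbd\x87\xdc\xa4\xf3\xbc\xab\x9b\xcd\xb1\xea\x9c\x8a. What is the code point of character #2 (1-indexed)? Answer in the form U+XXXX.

U+06B3

Offset 0: leading byte 0xE2 = 11100010 → 3-byte char #1 = E2 97 98.
Offset 3: leading byte 0xDA = 11011010 → 2-byte char #2 = DA B3.
Leading byte 0xDA = 11011010 matches 110xxxxx → 2-byte sequence.
Byte 1: 0xDA = 11011010, payload 11010 (5 bits).
Byte 2: 0xB3 = 10110011 (10xxxxxx ✓), payload 110011.
Concatenate: 11010110011 = 0x6B3 (11 bits → U+06B3).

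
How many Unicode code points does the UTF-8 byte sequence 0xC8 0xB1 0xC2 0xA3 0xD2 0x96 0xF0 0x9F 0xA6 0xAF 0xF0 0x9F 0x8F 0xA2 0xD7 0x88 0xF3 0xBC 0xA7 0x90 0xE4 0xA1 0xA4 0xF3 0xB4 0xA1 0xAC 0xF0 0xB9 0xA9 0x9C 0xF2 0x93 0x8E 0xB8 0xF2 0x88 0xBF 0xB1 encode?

Byte at offset 0: 0xC8 = 11001000 → 2-byte char (#1). Advance 2.
Byte at offset 2: 0xC2 = 11000010 → 2-byte char (#2). Advance 2.
Byte at offset 4: 0xD2 = 11010010 → 2-byte char (#3). Advance 2.
Byte at offset 6: 0xF0 = 11110000 → 4-byte char (#4). Advance 4.
Byte at offset 10: 0xF0 = 11110000 → 4-byte char (#5). Advance 4.
Byte at offset 14: 0xD7 = 11010111 → 2-byte char (#6). Advance 2.
Byte at offset 16: 0xF3 = 11110011 → 4-byte char (#7). Advance 4.
Byte at offset 20: 0xE4 = 11100100 → 3-byte char (#8). Advance 3.
Byte at offset 23: 0xF3 = 11110011 → 4-byte char (#9). Advance 4.
Byte at offset 27: 0xF0 = 11110000 → 4-byte char (#10). Advance 4.
Byte at offset 31: 0xF2 = 11110010 → 4-byte char (#11). Advance 4.
Byte at offset 35: 0xF2 = 11110010 → 4-byte char (#12). Advance 4.
Reached end at offset 39 after 12 code points.

12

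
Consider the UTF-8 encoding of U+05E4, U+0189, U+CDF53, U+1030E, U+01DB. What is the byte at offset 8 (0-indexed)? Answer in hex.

U+05E4 → 2-byte form D7 A4 at offsets 0–1.
U+0189 → 2-byte form C6 89 at offsets 2–3.
U+CDF53 → 4-byte form F3 8D BD 93 at offsets 4–7.
U+1030E → 4-byte form F0 90 8C 8E at offsets 8–11.
Offset 8 falls in char 4's range; it's byte 1 of F0 90 8C 8E = 0xF0.

0xF0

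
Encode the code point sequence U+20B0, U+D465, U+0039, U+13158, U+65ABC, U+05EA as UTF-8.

E2 82 B0 ED 91 A5 39 F0 93 85 98 F1 A5 AA BC D7 AA

U+20B0: 3-byte form → E2 82 B0.
U+D465: 3-byte form → ED 91 A5.
U+0039: 1-byte form → 39.
U+13158: 4-byte form → F0 93 85 98.
U+65ABC: 4-byte form → F1 A5 AA BC.
U+05EA: 2-byte form → D7 AA.
Concatenated (17 bytes): E2 82 B0 ED 91 A5 39 F0 93 85 98 F1 A5 AA BC D7 AA.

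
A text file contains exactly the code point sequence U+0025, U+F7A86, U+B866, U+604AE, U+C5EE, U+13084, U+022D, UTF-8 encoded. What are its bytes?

25 F3 B7 AA 86 EB A1 A6 F1 A0 92 AE EC 97 AE F0 93 82 84 C8 AD

U+0025: 1-byte form → 25.
U+F7A86: 4-byte form → F3 B7 AA 86.
U+B866: 3-byte form → EB A1 A6.
U+604AE: 4-byte form → F1 A0 92 AE.
U+C5EE: 3-byte form → EC 97 AE.
U+13084: 4-byte form → F0 93 82 84.
U+022D: 2-byte form → C8 AD.
Concatenated (21 bytes): 25 F3 B7 AA 86 EB A1 A6 F1 A0 92 AE EC 97 AE F0 93 82 84 C8 AD.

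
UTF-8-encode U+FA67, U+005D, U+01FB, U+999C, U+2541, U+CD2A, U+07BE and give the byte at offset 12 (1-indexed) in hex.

0x81

1-indexed offset 12 is 0-indexed offset 11.
U+FA67 → 3-byte form EF A9 A7 at offsets 0–2.
U+005D → 1-byte form 5D at offsets 3–3.
U+01FB → 2-byte form C7 BB at offsets 4–5.
U+999C → 3-byte form E9 A6 9C at offsets 6–8.
U+2541 → 3-byte form E2 95 81 at offsets 9–11.
Offset 11 falls in char 5's range; it's byte 3 of E2 95 81 = 0x81.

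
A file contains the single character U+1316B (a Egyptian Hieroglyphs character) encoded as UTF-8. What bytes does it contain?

F0 93 85 AB

U+1316B = 0x1316B = 78187 decimal. In range U+10000–U+10FFFF → 4-byte form: 11110xxx 10xxxxxx 10xxxxxx 10xxxxxx.
Binary (21 bits): 000010011000101101011.
Split 3+6+6+6: 000 | 010011 | 000101 | 101011.
Byte 1: 11110000 = 0xF0.
Byte 2: 10010011 = 0x93.
Byte 3: 10000101 = 0x85.
Byte 4: 10101011 = 0xAB.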